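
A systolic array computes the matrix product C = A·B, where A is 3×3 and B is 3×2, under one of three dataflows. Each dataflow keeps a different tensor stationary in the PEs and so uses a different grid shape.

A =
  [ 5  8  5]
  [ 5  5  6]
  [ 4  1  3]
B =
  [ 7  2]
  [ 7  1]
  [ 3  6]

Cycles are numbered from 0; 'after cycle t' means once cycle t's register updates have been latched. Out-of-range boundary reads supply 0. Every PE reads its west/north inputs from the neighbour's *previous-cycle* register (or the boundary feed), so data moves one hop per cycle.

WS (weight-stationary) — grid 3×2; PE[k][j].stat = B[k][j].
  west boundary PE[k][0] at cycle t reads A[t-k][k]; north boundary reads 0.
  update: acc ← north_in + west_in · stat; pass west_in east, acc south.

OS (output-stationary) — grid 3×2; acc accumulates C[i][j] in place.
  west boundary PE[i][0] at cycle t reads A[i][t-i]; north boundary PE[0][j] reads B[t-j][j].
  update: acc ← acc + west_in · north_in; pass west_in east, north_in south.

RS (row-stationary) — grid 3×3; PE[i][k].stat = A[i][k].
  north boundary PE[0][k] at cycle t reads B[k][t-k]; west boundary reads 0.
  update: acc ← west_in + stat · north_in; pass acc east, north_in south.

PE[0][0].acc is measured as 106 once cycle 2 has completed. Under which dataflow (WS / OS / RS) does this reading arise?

dataflow = OS

WS [3×2] PE[0][0] across cycles:
  c0 r0c0: 35 / 5 / 35
  c1 r0c0: 35 / 5 / 35
  c2 r0c0: 28 / 4 / 28
OS [3×2] PE[0][0] across cycles:
  c0 r0c0: 35 / 5 / 7
  c1 r0c0: 91 / 8 / 7
  c2 r0c0: 106 / 5 / 3
RS [3×3] PE[0][0] across cycles:
  c0 r0c0: 35 / 35 / 7
  c1 r0c0: 10 / 10 / 2
  c2 r0c0: 0 / 0 / 0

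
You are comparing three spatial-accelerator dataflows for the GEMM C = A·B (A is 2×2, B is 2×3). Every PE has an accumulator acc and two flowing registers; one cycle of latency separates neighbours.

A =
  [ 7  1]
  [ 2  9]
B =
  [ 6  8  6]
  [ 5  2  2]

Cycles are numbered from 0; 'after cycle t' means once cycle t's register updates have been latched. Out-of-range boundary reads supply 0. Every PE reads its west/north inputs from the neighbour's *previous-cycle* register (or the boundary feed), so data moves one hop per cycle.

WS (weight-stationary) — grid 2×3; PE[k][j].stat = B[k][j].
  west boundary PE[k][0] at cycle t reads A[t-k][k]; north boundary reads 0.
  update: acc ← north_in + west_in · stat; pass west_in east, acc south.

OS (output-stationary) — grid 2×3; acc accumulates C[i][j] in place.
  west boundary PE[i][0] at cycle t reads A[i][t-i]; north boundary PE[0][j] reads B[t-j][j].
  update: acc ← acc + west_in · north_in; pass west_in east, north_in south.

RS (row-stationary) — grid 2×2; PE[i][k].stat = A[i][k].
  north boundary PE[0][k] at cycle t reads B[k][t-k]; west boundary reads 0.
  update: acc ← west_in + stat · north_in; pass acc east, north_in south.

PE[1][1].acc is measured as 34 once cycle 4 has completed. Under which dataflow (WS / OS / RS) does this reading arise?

dataflow = OS

— WS: 2×3; PE[1][1] trace:
  cycle 0: PE[1][1] → acc 0, east 0, south 0
  cycle 1: PE[1][1] → acc 0, east 0, south 0
  cycle 2: PE[1][1] → acc 58, east 1, south 58
  cycle 3: PE[1][1] → acc 34, east 9, south 34
  cycle 4: PE[1][1] → acc 0, east 0, south 0
— OS: 2×3; PE[1][1] trace:
  cycle 0: PE[1][1] → acc 0, east 0, south 0
  cycle 1: PE[1][1] → acc 0, east 0, south 0
  cycle 2: PE[1][1] → acc 16, east 2, south 8
  cycle 3: PE[1][1] → acc 34, east 9, south 2
  cycle 4: PE[1][1] → acc 34, east 0, south 0
— RS: 2×2; PE[1][1] trace:
  cycle 0: PE[1][1] → acc 0, east 0, south 0
  cycle 1: PE[1][1] → acc 0, east 0, south 0
  cycle 2: PE[1][1] → acc 57, east 57, south 5
  cycle 3: PE[1][1] → acc 34, east 34, south 2
  cycle 4: PE[1][1] → acc 30, east 30, south 2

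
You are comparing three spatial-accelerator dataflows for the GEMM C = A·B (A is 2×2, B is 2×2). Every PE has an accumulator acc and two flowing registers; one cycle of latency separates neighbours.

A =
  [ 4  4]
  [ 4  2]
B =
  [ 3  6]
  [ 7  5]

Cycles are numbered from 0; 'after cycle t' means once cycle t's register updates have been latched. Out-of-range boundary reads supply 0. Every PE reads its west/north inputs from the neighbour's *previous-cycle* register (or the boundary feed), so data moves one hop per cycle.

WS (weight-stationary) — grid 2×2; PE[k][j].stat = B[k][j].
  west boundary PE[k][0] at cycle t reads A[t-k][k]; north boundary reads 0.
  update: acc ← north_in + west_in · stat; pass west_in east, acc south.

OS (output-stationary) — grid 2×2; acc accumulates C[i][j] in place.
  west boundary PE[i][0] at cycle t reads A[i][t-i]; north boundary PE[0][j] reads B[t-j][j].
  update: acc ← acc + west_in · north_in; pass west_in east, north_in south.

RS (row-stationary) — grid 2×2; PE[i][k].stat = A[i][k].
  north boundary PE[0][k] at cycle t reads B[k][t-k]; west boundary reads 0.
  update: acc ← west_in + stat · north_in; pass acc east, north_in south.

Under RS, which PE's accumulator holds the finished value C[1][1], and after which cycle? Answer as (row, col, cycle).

(row, col, cycle) = (1, 1, 3)

RS — PE[1][1] is where C[1][1] collects:
  step 0 · PE1,1: acc=0; fwd→0 fwd↓0
  step 1 · PE1,1: acc=0; fwd→0 fwd↓0
  step 2 · PE1,1: acc=26; fwd→26 fwd↓7
  step 3 · PE1,1: acc=34; fwd→34 fwd↓5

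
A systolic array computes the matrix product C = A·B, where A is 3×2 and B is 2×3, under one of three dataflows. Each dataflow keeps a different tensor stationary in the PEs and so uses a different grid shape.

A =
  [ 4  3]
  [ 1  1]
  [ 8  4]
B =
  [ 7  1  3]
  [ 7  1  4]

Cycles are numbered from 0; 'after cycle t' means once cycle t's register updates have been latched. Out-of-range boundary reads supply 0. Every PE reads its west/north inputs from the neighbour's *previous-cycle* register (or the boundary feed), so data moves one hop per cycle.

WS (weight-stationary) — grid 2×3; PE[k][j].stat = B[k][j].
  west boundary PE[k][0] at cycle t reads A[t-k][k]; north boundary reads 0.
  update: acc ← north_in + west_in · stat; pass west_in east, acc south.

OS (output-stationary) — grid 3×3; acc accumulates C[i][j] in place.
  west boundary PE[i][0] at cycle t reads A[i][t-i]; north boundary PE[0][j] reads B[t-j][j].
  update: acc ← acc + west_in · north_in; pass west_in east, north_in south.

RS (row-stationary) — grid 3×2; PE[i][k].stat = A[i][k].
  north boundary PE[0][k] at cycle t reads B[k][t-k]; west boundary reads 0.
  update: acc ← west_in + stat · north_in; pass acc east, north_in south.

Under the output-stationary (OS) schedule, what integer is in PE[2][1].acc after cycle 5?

PE[2][1].acc = 12

OS (3×3). Following PE[2][1] plus its west/north inputs:
  after 0 — PE[1][1] acc=0, pass-E 0, pass-S 0
  after 0 — PE[2][0] acc=0, pass-E 0, pass-S 0
  after 0 — PE[2][1] acc=0, pass-E 0, pass-S 0
  after 1 — PE[1][1] acc=0, pass-E 0, pass-S 0
  after 1 — PE[2][0] acc=0, pass-E 0, pass-S 0
  after 1 — PE[2][1] acc=0, pass-E 0, pass-S 0
  after 2 — PE[1][1] acc=1, pass-E 1, pass-S 1
  after 2 — PE[2][0] acc=56, pass-E 8, pass-S 7
  after 2 — PE[2][1] acc=0, pass-E 0, pass-S 0
  after 3 — PE[1][1] acc=2, pass-E 1, pass-S 1
  after 3 — PE[2][0] acc=84, pass-E 4, pass-S 7
  after 3 — PE[2][1] acc=8, pass-E 8, pass-S 1
  after 4 — PE[1][1] acc=2, pass-E 0, pass-S 0
  after 4 — PE[2][0] acc=84, pass-E 0, pass-S 0
  after 4 — PE[2][1] acc=12, pass-E 4, pass-S 1
  after 5 — PE[1][1] acc=2, pass-E 0, pass-S 0
  after 5 — PE[2][0] acc=84, pass-E 0, pass-S 0
  after 5 — PE[2][1] acc=12, pass-E 0, pass-S 0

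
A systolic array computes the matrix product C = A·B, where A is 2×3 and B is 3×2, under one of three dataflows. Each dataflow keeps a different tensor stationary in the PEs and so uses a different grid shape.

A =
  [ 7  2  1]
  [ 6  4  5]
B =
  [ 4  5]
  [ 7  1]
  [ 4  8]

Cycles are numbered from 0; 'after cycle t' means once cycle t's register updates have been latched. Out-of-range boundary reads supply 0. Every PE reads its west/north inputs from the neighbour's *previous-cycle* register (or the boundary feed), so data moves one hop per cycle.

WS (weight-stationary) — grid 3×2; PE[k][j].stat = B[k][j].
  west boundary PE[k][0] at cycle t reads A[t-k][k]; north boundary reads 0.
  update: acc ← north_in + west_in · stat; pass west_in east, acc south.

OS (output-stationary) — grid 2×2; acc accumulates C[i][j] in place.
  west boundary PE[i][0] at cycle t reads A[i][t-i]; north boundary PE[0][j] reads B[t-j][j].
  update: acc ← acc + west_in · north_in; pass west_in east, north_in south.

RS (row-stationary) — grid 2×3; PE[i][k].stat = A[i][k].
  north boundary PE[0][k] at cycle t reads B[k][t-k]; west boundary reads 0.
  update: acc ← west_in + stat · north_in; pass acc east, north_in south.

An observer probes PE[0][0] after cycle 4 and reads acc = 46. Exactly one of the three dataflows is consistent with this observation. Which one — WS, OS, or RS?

— WS: 3×2; PE[0][0] trace:
  t=0 PE[0][0]: acc=28 h=7 v=28
  t=1 PE[0][0]: acc=24 h=6 v=24
  t=2 PE[0][0]: acc=0 h=0 v=0
  t=3 PE[0][0]: acc=0 h=0 v=0
  t=4 PE[0][0]: acc=0 h=0 v=0
— OS: 2×2; PE[0][0] trace:
  t=0 PE[0][0]: acc=28 h=7 v=4
  t=1 PE[0][0]: acc=42 h=2 v=7
  t=2 PE[0][0]: acc=46 h=1 v=4
  t=3 PE[0][0]: acc=46 h=0 v=0
  t=4 PE[0][0]: acc=46 h=0 v=0
— RS: 2×3; PE[0][0] trace:
  t=0 PE[0][0]: acc=28 h=28 v=4
  t=1 PE[0][0]: acc=35 h=35 v=5
  t=2 PE[0][0]: acc=0 h=0 v=0
  t=3 PE[0][0]: acc=0 h=0 v=0
  t=4 PE[0][0]: acc=0 h=0 v=0

dataflow = OS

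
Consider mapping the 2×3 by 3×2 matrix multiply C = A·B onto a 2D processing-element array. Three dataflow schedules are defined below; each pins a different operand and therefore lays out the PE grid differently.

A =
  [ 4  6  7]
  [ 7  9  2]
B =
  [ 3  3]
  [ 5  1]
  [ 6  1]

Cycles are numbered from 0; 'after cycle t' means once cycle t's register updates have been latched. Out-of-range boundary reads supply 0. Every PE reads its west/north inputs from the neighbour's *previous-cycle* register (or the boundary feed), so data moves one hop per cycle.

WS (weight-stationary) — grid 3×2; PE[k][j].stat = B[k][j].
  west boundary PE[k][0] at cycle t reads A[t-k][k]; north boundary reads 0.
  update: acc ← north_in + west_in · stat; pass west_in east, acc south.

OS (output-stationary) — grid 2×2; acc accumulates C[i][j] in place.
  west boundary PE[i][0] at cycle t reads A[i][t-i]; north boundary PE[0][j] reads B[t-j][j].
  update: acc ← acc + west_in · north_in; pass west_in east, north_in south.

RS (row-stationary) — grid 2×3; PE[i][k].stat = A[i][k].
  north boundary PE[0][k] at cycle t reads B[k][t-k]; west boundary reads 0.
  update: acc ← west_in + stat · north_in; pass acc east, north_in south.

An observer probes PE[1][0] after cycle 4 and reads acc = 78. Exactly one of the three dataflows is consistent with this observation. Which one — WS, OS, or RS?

Under WS (3×2), PE[1][0]:
  t=0 PE[1][0]: acc=0 h=0 v=0
  t=1 PE[1][0]: acc=42 h=6 v=42
  t=2 PE[1][0]: acc=66 h=9 v=66
  t=3 PE[1][0]: acc=0 h=0 v=0
  t=4 PE[1][0]: acc=0 h=0 v=0
Under OS (2×2), PE[1][0]:
  t=0 PE[1][0]: acc=0 h=0 v=0
  t=1 PE[1][0]: acc=21 h=7 v=3
  t=2 PE[1][0]: acc=66 h=9 v=5
  t=3 PE[1][0]: acc=78 h=2 v=6
  t=4 PE[1][0]: acc=78 h=0 v=0
Under RS (2×3), PE[1][0]:
  t=0 PE[1][0]: acc=0 h=0 v=0
  t=1 PE[1][0]: acc=21 h=21 v=3
  t=2 PE[1][0]: acc=21 h=21 v=3
  t=3 PE[1][0]: acc=0 h=0 v=0
  t=4 PE[1][0]: acc=0 h=0 v=0

dataflow = OS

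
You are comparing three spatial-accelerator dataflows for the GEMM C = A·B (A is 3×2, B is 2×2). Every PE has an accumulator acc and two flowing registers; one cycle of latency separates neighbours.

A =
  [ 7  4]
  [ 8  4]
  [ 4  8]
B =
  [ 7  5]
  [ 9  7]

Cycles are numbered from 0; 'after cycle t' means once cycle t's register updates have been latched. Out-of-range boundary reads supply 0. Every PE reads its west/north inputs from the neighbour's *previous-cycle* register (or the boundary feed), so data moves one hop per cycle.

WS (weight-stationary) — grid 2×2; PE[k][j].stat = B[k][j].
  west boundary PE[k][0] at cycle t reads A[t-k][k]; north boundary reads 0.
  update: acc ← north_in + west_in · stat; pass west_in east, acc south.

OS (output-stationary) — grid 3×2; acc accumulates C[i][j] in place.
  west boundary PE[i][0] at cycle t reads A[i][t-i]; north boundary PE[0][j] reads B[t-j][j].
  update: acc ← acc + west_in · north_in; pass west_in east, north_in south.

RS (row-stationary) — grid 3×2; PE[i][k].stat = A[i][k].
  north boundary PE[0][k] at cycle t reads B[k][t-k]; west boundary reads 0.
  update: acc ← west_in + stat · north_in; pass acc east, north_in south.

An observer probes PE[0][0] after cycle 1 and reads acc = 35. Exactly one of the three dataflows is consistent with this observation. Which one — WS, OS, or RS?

dataflow = RS

— WS: 2×2; PE[0][0] trace:
  @0  [0,0]  acc 49  |  →7  ↓49
  @1  [0,0]  acc 56  |  →8  ↓56
— OS: 3×2; PE[0][0] trace:
  @0  [0,0]  acc 49  |  →7  ↓7
  @1  [0,0]  acc 85  |  →4  ↓9
— RS: 3×2; PE[0][0] trace:
  @0  [0,0]  acc 49  |  →49  ↓7
  @1  [0,0]  acc 35  |  →35  ↓5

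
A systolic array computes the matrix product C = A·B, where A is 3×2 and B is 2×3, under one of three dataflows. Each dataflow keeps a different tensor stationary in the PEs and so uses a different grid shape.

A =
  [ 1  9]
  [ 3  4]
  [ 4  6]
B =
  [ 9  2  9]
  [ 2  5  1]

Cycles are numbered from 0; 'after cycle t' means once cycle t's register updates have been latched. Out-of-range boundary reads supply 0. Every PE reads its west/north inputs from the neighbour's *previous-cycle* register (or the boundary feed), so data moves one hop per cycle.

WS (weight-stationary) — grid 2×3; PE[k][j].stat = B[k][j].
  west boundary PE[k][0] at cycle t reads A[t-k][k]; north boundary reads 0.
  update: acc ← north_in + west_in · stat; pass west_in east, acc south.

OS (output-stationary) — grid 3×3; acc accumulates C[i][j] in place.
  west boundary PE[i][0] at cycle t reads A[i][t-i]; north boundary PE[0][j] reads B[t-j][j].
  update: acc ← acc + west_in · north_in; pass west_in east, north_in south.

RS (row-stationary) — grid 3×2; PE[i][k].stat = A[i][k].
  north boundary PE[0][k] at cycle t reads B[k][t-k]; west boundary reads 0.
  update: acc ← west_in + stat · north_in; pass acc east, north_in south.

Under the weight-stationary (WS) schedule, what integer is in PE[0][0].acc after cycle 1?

WS on a 2×3 grid — tracing PE[0][0] and its feeders:
  c0 r0c0: 9 / 1 / 9
  c1 r0c0: 27 / 3 / 27

PE[0][0].acc = 27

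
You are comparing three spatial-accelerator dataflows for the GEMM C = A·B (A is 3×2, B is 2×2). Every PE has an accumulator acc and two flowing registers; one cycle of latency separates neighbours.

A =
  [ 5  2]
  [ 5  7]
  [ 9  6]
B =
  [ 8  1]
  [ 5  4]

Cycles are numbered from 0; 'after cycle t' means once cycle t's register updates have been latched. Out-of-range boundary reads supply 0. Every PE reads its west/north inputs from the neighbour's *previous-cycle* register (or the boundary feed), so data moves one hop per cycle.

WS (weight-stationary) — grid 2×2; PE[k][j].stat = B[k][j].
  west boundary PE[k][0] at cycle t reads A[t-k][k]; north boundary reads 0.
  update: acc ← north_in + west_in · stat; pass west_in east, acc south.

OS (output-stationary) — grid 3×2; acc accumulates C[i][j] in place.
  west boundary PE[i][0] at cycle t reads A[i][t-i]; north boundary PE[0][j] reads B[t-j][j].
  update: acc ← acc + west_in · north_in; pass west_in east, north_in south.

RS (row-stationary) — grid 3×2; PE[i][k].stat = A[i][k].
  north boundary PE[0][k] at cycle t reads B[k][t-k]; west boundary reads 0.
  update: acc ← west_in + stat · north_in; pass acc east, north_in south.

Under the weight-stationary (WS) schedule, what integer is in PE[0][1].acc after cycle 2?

PE[0][1].acc = 5

Tracing WS — 2×2 array, target PE[0][1]:
  c0 r0c0: 40 / 5 / 40
  c0 r0c1: 0 / 0 / 0
  c1 r0c0: 40 / 5 / 40
  c1 r0c1: 5 / 5 / 5
  c2 r0c0: 72 / 9 / 72
  c2 r0c1: 5 / 5 / 5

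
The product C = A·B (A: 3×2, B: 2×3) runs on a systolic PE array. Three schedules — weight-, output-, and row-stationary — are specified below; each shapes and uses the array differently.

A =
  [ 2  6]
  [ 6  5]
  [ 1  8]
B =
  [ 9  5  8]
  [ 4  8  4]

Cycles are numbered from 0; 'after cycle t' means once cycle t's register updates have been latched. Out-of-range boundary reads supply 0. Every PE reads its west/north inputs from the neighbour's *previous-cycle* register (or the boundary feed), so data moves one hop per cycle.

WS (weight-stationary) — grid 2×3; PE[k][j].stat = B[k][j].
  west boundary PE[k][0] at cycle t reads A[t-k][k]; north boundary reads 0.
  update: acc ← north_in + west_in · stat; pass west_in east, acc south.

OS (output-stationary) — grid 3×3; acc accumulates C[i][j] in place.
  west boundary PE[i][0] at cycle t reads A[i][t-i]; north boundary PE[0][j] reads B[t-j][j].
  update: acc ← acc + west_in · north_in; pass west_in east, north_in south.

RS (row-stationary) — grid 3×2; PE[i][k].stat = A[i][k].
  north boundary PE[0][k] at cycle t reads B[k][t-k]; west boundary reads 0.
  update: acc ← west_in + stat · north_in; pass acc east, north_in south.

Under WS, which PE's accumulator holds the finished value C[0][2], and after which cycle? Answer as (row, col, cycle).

(row, col, cycle) = (1, 2, 3)

WS: C[0][2] accumulates in PE[1][2]:
  after 0 — PE[1][2] acc=0, pass-E 0, pass-S 0
  after 1 — PE[1][2] acc=0, pass-E 0, pass-S 0
  after 2 — PE[1][2] acc=0, pass-E 0, pass-S 0
  after 3 — PE[1][2] acc=40, pass-E 6, pass-S 40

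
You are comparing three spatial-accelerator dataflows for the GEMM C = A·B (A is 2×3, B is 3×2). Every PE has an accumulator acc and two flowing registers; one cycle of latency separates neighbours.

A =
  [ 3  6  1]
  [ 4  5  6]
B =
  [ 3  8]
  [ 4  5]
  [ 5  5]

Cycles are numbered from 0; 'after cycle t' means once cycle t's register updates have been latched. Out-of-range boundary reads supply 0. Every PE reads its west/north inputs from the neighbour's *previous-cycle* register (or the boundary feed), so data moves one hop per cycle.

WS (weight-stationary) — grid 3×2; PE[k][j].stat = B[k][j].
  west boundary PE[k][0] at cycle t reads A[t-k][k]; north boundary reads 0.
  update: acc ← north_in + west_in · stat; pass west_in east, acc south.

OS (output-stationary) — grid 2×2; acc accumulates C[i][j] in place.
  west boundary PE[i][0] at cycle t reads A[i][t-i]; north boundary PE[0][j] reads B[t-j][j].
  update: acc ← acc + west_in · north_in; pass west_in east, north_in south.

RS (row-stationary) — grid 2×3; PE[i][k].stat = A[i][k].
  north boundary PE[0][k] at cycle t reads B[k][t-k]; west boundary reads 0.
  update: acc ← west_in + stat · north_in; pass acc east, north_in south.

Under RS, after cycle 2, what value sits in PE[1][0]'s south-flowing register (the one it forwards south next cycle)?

Tracing RS — 2×3 array, target PE[1][0]:
  @0  [0,0]  acc 9  |  →9  ↓3
  @0  [1,0]  acc 0  |  →0  ↓0
  @1  [0,0]  acc 24  |  →24  ↓8
  @1  [1,0]  acc 12  |  →12  ↓3
  @2  [0,0]  acc 0  |  →0  ↓0
  @2  [1,0]  acc 32  |  →32  ↓8

register = 8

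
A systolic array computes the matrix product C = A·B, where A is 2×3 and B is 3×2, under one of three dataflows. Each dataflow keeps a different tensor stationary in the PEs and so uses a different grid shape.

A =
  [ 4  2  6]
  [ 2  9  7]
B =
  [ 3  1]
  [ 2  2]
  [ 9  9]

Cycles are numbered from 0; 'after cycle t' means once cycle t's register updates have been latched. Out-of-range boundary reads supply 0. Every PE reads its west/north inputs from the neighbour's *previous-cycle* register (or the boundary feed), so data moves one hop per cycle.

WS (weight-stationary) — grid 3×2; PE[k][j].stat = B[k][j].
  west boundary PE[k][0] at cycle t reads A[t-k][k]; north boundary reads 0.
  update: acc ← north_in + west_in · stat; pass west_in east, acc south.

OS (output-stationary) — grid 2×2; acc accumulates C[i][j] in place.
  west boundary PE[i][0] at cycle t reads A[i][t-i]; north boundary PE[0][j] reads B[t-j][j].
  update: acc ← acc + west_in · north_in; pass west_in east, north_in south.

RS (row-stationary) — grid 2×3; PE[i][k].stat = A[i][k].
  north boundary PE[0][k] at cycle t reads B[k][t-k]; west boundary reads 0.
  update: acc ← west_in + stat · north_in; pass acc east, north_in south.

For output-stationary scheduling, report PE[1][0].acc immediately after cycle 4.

PE[1][0].acc = 87

OS on a 2×2 grid — tracing PE[1][0] and its feeders:
  0: (0,0).acc=12  regs=<4,3>
  0: (1,0).acc=0  regs=<0,0>
  1: (0,0).acc=16  regs=<2,2>
  1: (1,0).acc=6  regs=<2,3>
  2: (0,0).acc=70  regs=<6,9>
  2: (1,0).acc=24  regs=<9,2>
  3: (0,0).acc=70  regs=<0,0>
  3: (1,0).acc=87  regs=<7,9>
  4: (0,0).acc=70  regs=<0,0>
  4: (1,0).acc=87  regs=<0,0>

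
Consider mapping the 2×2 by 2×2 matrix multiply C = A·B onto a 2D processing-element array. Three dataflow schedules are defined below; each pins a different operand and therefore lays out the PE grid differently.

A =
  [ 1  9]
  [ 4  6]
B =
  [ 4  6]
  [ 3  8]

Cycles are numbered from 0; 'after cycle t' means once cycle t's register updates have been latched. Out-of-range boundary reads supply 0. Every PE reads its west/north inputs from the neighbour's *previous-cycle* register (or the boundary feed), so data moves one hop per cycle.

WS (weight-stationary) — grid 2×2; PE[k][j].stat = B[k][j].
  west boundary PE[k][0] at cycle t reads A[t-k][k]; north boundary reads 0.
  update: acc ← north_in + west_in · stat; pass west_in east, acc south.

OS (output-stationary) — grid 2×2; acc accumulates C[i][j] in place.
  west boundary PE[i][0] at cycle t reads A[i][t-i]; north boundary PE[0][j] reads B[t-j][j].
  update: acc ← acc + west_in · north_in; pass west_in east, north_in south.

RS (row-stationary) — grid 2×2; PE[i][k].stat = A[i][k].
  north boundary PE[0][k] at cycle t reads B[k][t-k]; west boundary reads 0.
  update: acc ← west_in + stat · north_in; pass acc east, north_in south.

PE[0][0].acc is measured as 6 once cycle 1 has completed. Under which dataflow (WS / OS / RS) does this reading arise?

dataflow = RS

WS (2×2 grid), PE[0][0]:
  after 0 — PE[0][0] acc=4, pass-E 1, pass-S 4
  after 1 — PE[0][0] acc=16, pass-E 4, pass-S 16
OS (2×2 grid), PE[0][0]:
  after 0 — PE[0][0] acc=4, pass-E 1, pass-S 4
  after 1 — PE[0][0] acc=31, pass-E 9, pass-S 3
RS (2×2 grid), PE[0][0]:
  after 0 — PE[0][0] acc=4, pass-E 4, pass-S 4
  after 1 — PE[0][0] acc=6, pass-E 6, pass-S 6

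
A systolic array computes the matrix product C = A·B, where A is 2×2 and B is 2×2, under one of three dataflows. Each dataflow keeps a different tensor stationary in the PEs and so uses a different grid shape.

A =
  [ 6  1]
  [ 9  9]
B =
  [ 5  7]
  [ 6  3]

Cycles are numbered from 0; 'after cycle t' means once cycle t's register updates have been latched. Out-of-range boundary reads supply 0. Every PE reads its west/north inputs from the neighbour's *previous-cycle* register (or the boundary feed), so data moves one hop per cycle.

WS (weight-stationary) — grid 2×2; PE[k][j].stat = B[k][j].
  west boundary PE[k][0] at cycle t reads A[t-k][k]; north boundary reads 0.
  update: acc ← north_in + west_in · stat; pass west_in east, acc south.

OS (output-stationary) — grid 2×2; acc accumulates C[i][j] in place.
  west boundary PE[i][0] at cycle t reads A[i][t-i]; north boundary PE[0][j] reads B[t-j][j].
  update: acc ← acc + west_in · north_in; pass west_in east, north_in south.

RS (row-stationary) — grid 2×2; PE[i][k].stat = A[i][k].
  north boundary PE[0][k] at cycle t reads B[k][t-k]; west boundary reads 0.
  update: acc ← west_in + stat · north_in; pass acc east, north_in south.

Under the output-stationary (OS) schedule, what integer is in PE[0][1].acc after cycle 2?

OS (2×2). Following PE[0][1] plus its west/north inputs:
  step 0 · PE0,0: acc=30; fwd→6 fwd↓5
  step 0 · PE0,1: acc=0; fwd→0 fwd↓0
  step 1 · PE0,0: acc=36; fwd→1 fwd↓6
  step 1 · PE0,1: acc=42; fwd→6 fwd↓7
  step 2 · PE0,0: acc=36; fwd→0 fwd↓0
  step 2 · PE0,1: acc=45; fwd→1 fwd↓3

PE[0][1].acc = 45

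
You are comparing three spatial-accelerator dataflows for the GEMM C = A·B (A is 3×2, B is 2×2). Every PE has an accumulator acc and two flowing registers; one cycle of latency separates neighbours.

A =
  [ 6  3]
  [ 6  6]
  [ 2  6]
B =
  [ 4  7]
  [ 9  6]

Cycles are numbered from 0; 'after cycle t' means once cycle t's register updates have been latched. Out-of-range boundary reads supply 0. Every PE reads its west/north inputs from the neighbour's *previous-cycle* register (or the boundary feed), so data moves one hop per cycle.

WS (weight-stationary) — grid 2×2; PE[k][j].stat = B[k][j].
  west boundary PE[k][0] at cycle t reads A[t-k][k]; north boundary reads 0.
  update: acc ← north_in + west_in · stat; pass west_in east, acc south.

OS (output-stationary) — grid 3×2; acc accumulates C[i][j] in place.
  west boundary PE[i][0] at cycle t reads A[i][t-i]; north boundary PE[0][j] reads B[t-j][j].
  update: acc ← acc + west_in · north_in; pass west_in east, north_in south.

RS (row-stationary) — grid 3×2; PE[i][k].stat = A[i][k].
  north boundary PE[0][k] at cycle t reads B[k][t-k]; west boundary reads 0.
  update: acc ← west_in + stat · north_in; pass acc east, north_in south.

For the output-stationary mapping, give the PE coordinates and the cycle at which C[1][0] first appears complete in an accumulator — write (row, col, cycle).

Under OS, C[1][0] lands at PE[1][0]:
  after 0 — PE[1][0] acc=0, pass-E 0, pass-S 0
  after 1 — PE[1][0] acc=24, pass-E 6, pass-S 4
  after 2 — PE[1][0] acc=78, pass-E 6, pass-S 9

(row, col, cycle) = (1, 0, 2)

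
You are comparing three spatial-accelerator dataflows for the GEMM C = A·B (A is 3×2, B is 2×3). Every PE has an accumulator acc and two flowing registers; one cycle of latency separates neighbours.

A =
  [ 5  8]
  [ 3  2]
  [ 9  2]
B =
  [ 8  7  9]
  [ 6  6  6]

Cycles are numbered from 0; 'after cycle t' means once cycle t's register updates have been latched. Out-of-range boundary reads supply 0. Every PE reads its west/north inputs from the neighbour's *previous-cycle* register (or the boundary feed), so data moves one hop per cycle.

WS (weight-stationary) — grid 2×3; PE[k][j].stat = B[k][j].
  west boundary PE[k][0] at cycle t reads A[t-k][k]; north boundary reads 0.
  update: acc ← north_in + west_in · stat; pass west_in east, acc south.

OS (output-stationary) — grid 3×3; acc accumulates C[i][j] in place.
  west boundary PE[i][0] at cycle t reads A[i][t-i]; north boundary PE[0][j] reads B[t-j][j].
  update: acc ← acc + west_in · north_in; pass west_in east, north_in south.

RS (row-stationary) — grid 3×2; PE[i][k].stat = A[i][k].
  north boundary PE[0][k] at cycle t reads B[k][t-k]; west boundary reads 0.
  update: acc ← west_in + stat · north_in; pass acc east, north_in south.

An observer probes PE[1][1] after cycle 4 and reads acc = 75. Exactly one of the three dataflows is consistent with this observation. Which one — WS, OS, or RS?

WS [2×3] PE[1][1] across cycles:
  0: (1,1).acc=0  regs=<0,0>
  1: (1,1).acc=0  regs=<0,0>
  2: (1,1).acc=83  regs=<8,83>
  3: (1,1).acc=33  regs=<2,33>
  4: (1,1).acc=75  regs=<2,75>
OS [3×3] PE[1][1] across cycles:
  0: (1,1).acc=0  regs=<0,0>
  1: (1,1).acc=0  regs=<0,0>
  2: (1,1).acc=21  regs=<3,7>
  3: (1,1).acc=33  regs=<2,6>
  4: (1,1).acc=33  regs=<0,0>
RS [3×2] PE[1][1] across cycles:
  0: (1,1).acc=0  regs=<0,0>
  1: (1,1).acc=0  regs=<0,0>
  2: (1,1).acc=36  regs=<36,6>
  3: (1,1).acc=33  regs=<33,6>
  4: (1,1).acc=39  regs=<39,6>

dataflow = WS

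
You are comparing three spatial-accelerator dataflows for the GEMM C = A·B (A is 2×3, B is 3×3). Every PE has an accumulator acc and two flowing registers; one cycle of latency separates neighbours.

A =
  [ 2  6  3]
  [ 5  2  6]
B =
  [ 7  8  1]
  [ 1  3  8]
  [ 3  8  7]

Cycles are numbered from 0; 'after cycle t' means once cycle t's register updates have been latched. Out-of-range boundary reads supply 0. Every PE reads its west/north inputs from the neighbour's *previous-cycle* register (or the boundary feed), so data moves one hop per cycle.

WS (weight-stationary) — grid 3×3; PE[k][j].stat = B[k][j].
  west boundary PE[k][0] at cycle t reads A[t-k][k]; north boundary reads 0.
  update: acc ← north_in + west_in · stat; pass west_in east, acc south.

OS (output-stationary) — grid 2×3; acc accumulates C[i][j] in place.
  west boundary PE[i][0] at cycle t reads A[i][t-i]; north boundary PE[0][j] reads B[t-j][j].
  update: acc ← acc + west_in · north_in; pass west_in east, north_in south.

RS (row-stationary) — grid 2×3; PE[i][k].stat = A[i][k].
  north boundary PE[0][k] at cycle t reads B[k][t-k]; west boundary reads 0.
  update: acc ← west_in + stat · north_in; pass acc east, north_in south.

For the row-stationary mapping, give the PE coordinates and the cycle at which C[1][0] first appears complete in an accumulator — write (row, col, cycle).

Under RS, C[1][0] lands at PE[1][2]:
  0: (1,2).acc=0  regs=<0,0>
  1: (1,2).acc=0  regs=<0,0>
  2: (1,2).acc=0  regs=<0,0>
  3: (1,2).acc=55  regs=<55,3>

(row, col, cycle) = (1, 2, 3)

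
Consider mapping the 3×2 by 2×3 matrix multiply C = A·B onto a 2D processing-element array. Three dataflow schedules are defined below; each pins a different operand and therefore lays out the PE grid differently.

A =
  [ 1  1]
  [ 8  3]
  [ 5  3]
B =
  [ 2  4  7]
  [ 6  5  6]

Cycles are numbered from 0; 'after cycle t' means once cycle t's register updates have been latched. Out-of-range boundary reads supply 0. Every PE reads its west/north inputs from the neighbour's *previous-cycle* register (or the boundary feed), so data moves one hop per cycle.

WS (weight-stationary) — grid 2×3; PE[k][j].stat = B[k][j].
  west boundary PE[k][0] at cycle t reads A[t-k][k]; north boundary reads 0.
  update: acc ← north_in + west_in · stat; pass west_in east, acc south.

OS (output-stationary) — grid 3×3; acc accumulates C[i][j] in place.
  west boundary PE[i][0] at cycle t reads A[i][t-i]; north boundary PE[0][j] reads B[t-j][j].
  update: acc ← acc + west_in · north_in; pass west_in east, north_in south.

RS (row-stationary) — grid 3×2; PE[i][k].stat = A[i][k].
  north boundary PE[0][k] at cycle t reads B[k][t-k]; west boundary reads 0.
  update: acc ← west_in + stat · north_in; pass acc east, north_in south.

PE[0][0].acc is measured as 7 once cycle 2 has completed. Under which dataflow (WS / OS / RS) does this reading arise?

Under WS (2×3), PE[0][0]:
  after 0 — PE[0][0] acc=2, pass-E 1, pass-S 2
  after 1 — PE[0][0] acc=16, pass-E 8, pass-S 16
  after 2 — PE[0][0] acc=10, pass-E 5, pass-S 10
Under OS (3×3), PE[0][0]:
  after 0 — PE[0][0] acc=2, pass-E 1, pass-S 2
  after 1 — PE[0][0] acc=8, pass-E 1, pass-S 6
  after 2 — PE[0][0] acc=8, pass-E 0, pass-S 0
Under RS (3×2), PE[0][0]:
  after 0 — PE[0][0] acc=2, pass-E 2, pass-S 2
  after 1 — PE[0][0] acc=4, pass-E 4, pass-S 4
  after 2 — PE[0][0] acc=7, pass-E 7, pass-S 7

dataflow = RS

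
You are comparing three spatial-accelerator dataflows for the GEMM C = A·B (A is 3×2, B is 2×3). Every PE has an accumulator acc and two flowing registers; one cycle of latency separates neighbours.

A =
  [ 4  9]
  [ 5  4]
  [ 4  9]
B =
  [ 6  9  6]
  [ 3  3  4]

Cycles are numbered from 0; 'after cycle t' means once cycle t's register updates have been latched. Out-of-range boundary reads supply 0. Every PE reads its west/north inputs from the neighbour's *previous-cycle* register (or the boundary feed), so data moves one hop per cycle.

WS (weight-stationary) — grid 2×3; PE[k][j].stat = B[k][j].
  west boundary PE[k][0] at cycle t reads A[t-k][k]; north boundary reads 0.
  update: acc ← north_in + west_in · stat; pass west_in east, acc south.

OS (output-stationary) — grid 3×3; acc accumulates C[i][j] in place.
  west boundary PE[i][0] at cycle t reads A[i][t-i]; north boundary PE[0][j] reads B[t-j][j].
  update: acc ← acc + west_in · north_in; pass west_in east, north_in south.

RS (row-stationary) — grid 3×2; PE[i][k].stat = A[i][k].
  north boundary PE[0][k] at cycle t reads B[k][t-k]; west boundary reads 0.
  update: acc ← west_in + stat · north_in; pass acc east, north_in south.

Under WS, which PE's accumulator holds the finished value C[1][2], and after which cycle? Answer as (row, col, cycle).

WS — PE[1][2] is where C[1][2] collects:
  cycle 0: PE[1][2] → acc 0, east 0, south 0
  cycle 1: PE[1][2] → acc 0, east 0, south 0
  cycle 2: PE[1][2] → acc 0, east 0, south 0
  cycle 3: PE[1][2] → acc 60, east 9, south 60
  cycle 4: PE[1][2] → acc 46, east 4, south 46

(row, col, cycle) = (1, 2, 4)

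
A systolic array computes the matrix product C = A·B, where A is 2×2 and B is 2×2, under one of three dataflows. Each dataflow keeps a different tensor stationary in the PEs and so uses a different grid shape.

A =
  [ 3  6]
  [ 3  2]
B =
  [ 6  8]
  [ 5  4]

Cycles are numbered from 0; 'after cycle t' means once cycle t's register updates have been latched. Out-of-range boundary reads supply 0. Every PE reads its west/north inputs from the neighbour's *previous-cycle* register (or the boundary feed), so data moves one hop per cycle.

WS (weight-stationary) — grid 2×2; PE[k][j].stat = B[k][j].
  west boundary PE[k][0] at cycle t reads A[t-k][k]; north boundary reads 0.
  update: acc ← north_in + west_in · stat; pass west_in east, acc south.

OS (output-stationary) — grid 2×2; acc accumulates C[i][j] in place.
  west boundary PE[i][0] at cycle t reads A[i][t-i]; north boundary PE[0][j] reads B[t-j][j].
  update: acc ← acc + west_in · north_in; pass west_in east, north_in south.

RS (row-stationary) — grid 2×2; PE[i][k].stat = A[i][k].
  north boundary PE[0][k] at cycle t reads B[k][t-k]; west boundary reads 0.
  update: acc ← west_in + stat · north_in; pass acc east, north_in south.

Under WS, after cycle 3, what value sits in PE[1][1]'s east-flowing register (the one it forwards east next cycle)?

register = 2

WS on a 2×2 grid — tracing PE[1][1] and its feeders:
  [0] (0,1) acc=0 (h:0 v:0)
  [0] (1,0) acc=0 (h:0 v:0)
  [0] (1,1) acc=0 (h:0 v:0)
  [1] (0,1) acc=24 (h:3 v:24)
  [1] (1,0) acc=48 (h:6 v:48)
  [1] (1,1) acc=0 (h:0 v:0)
  [2] (0,1) acc=24 (h:3 v:24)
  [2] (1,0) acc=28 (h:2 v:28)
  [2] (1,1) acc=48 (h:6 v:48)
  [3] (0,1) acc=0 (h:0 v:0)
  [3] (1,0) acc=0 (h:0 v:0)
  [3] (1,1) acc=32 (h:2 v:32)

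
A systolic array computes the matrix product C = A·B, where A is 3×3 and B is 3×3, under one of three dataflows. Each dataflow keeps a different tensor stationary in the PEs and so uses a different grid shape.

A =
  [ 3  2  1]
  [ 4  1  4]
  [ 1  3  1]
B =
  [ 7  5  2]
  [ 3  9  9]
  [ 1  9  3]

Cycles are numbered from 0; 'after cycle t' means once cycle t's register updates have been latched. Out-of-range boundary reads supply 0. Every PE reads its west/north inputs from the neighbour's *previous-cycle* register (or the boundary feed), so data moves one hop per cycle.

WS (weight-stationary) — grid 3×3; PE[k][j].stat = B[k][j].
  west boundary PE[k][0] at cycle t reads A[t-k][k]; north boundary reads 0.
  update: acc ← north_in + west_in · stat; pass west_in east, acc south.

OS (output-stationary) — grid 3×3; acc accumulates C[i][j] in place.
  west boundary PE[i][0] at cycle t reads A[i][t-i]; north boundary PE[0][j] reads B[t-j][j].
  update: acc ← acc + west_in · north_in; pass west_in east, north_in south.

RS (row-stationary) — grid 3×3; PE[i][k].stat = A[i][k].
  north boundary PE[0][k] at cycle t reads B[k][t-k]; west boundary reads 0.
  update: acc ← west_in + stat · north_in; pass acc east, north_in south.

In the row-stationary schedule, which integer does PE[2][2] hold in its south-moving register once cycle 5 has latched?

register = 9

Tracing RS — 3×3 array, target PE[2][2]:
  cycle 0: PE[1][2] → acc 0, east 0, south 0
  cycle 0: PE[2][1] → acc 0, east 0, south 0
  cycle 0: PE[2][2] → acc 0, east 0, south 0
  cycle 1: PE[1][2] → acc 0, east 0, south 0
  cycle 1: PE[2][1] → acc 0, east 0, south 0
  cycle 1: PE[2][2] → acc 0, east 0, south 0
  cycle 2: PE[1][2] → acc 0, east 0, south 0
  cycle 2: PE[2][1] → acc 0, east 0, south 0
  cycle 2: PE[2][2] → acc 0, east 0, south 0
  cycle 3: PE[1][2] → acc 35, east 35, south 1
  cycle 3: PE[2][1] → acc 16, east 16, south 3
  cycle 3: PE[2][2] → acc 0, east 0, south 0
  cycle 4: PE[1][2] → acc 65, east 65, south 9
  cycle 4: PE[2][1] → acc 32, east 32, south 9
  cycle 4: PE[2][2] → acc 17, east 17, south 1
  cycle 5: PE[1][2] → acc 29, east 29, south 3
  cycle 5: PE[2][1] → acc 29, east 29, south 9
  cycle 5: PE[2][2] → acc 41, east 41, south 9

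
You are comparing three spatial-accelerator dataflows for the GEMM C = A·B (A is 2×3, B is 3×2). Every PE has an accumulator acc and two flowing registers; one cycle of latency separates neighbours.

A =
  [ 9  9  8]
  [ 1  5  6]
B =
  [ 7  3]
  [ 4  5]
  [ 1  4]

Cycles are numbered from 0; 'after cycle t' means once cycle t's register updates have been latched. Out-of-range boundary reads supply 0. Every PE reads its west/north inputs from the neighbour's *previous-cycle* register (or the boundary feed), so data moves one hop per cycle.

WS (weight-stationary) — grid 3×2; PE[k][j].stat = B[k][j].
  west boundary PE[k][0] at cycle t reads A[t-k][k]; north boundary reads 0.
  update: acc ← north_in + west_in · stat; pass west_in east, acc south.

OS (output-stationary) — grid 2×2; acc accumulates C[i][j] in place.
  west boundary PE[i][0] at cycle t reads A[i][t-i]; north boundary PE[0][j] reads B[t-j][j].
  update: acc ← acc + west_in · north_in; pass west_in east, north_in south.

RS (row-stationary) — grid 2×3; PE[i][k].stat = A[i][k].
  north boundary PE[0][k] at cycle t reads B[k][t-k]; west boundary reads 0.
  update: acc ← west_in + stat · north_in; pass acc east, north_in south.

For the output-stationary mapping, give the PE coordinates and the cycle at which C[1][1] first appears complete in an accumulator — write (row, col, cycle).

OS: C[1][1] accumulates in PE[1][1]:
  t=0 PE[1][1]: acc=0 h=0 v=0
  t=1 PE[1][1]: acc=0 h=0 v=0
  t=2 PE[1][1]: acc=3 h=1 v=3
  t=3 PE[1][1]: acc=28 h=5 v=5
  t=4 PE[1][1]: acc=52 h=6 v=4

(row, col, cycle) = (1, 1, 4)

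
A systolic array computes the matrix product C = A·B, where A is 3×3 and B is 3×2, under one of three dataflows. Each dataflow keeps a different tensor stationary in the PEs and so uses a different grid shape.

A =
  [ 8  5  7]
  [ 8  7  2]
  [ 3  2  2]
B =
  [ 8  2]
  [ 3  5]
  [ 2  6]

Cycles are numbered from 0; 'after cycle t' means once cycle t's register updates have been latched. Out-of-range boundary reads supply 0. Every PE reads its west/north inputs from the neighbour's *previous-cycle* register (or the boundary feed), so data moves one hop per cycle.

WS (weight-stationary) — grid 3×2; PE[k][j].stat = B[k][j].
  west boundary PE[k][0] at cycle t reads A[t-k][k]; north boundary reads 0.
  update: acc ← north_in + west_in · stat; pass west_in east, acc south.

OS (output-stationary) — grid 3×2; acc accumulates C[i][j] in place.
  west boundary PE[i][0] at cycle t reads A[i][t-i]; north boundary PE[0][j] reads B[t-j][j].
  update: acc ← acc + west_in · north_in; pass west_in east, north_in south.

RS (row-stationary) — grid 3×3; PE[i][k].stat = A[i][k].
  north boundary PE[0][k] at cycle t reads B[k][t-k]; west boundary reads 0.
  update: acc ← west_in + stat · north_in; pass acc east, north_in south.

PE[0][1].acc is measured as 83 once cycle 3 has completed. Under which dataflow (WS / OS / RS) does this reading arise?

dataflow = OS

— WS: 3×2; PE[0][1] trace:
  0: (0,1).acc=0  regs=<0,0>
  1: (0,1).acc=16  regs=<8,16>
  2: (0,1).acc=16  regs=<8,16>
  3: (0,1).acc=6  regs=<3,6>
— OS: 3×2; PE[0][1] trace:
  0: (0,1).acc=0  regs=<0,0>
  1: (0,1).acc=16  regs=<8,2>
  2: (0,1).acc=41  regs=<5,5>
  3: (0,1).acc=83  regs=<7,6>
— RS: 3×3; PE[0][1] trace:
  0: (0,1).acc=0  regs=<0,0>
  1: (0,1).acc=79  regs=<79,3>
  2: (0,1).acc=41  regs=<41,5>
  3: (0,1).acc=0  regs=<0,0>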